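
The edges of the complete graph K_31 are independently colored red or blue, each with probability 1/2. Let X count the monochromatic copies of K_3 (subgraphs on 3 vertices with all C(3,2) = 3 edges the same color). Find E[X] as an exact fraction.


Let X = Σ_S X_S over the C(31, 3) = 4495 subsets S of size 3, where X_S = 1 if the K_3 on S is monochromatic.
For a fixed S, the K_3 on S has C(3, 2) = 3 edges. P[all 3 edges red] = (1/2)^3, and likewise for blue, so P[monochromatic] = 2·(1/2)^3 = 2^{1 − 3} = 1/4.
By linearity: E[X] = C(31, 3) · 2^{1 − 3} = 4495 · 1/4 = 4495/4.
Numerically: E[X] ≈ 1123.75000.

E[X] = C(31,3)·2^(1−C(3,2)) = 4495/4 ≈ 1123.75000.


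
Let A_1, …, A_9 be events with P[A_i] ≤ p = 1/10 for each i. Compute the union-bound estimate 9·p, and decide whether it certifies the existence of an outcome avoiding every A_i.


Union bound: P[∪_{i=1}^{9} A_i] ≤ Σ_i P[A_i] ≤ 9·p = 9·(1/10) = 9/10.
Numerically: 9/10 ≈ 0.9000.
Is 9/10 < 1? YES.
Since P[∪ A_i] ≤ 9/10 < 1, the complement has P[∩ A_i^c] ≥ 1 − 9/10 = 1/10 > 0, so some outcome avoids every A_i.

9·p = 9/10 ≈ 0.9000; existence CERTIFIED by the union bound.


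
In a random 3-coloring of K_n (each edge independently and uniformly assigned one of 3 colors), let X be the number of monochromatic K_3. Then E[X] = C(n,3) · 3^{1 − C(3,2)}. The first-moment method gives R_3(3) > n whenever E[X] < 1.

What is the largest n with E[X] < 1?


We need C(n, 3) · 3^{1 − 3} < 1, i.e. C(n, 3) < 3^{3 − 1} = 9.
Check values of n near the boundary:
  n = 3: C(3, 3) = 1; 1 < 9? YES
  n = 4: C(4, 3) = 4; 4 < 9? YES
  n = 5: C(5, 3) = 10; 10 < 9? NO
The largest n with C(n, 3) < 9 is n = 4 (where E[X] = 4/9 ≈ 0.4444). Hence R_3(3) > 4, i.e. R_3(3) ≥ 5.

Largest n = 4; hence R_3(3) > 4.


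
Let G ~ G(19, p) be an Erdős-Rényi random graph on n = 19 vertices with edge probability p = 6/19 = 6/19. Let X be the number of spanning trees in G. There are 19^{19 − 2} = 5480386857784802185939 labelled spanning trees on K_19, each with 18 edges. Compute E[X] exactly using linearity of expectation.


K_19 has 19^{19 − 2} = 5480386857784802185939 labelled spanning trees.
For each such spanning tree H, let X_H = 1 if all 18 edges of H are present in G. Then P[X_H = 1] = p^{18} = (6/19)^{18} = 101559956668416/104127350297911241532841.
By linearity: E[X] = Σ_H E[X_H] = 5480386857784802185939 · p^{18} = 5480386857784802185939 · 101559956668416/104127350297911241532841 = 101559956668416/19.
Numerically: E[X] ≈ 5.35e+12.

E[X] = 5480386857784802185939 · (6/19)^{18} = 101559956668416/19 ≈ 5.35e+12.


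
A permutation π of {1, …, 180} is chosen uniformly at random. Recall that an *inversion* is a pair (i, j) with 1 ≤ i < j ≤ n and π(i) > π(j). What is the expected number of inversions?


Write X = Σ X_I over the C(180, 2) = 16110 pairs i < j, with X_I the indicator of one inversion.
There are 16110 indicators.
For each fixed pair i < j, the values π(i) and π(j) are two distinct elements of {1, …, 180} in uniformly random order; by symmetry P[π(i) > π(j)] = 1/2.
By linearity: E[X] = 16110 · (1/2) = C(180, 2) · (1/2) = 16110/2 = 8055 ≈ 8055.00000.

E[X] = 8055 = 8055.00000.


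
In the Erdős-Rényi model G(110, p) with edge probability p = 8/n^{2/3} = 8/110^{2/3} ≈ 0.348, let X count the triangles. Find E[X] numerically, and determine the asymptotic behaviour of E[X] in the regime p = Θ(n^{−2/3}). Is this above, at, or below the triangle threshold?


Number of potential triangles: C(110, 3) = 215820.
Each occurs with probability p³ ≈ (0.348)³ ≈ 4.23140e-02.
By linearity: E[X] = C(110, 3)·p³ ≈ 215820 · 4.23140e-02 ≈ 9132.218.
Since α = 2/3 < 1, p = c/n^{2/3} ≫ 1/n is above the triangle threshold p ~ 1/n. Asymptotically E[X] ~ (c³/6)·n^{3(1−α)} = (8³/6)·n^{1} → ∞; triangles are abundant w.h.p.

E[X] ≈ 9132.218; in regime p = Θ(1/n^{2/3}) E[X] diverges (above the triangle threshold p ~ 1/n).


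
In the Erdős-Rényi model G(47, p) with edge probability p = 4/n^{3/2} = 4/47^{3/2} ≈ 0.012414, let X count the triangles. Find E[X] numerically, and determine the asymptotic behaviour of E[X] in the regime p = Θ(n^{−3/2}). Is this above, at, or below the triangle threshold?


Number of potential triangles: C(47, 3) = 16215.
Each occurs with probability p³ ≈ (0.012414)³ ≈ 1.91310855e-06.
By linearity: E[X] = C(47, 3)·p³ ≈ 16215 · 1.91310855e-06 ≈ 0.031021.
Since α = 3/2 > 1, p = c/n^{3/2} = o(1/n) is below the triangle threshold p ~ 1/n. Asymptotically E[X] ~ (c³/6)·n^{3(1−α)} = (4³/6)·n^{-1.5} → 0, so by Markov's inequality G has no triangles w.h.p.

E[X] ≈ 0.031021; in regime p = Θ(1/n^{3/2}) E[X] tends to 0 (below the triangle threshold p ~ 1/n).


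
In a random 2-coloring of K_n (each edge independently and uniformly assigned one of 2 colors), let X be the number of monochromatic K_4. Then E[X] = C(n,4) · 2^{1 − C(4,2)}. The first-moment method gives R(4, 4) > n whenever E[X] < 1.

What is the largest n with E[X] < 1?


We need C(n, 4) · 2^{1 − 6} < 1, i.e. C(n, 4) < 2^{6 − 1} = 32.
Check values of n near the boundary:
  n = 4: C(4, 4) = 1; 1 < 32? YES
  n = 5: C(5, 4) = 5; 5 < 32? YES
  n = 6: C(6, 4) = 15; 15 < 32? YES
  n = 7: C(7, 4) = 35; 35 < 32? NO
  n = 8: C(8, 4) = 70; 70 < 32? NO
  n = 9: C(9, 4) = 126; 126 < 32? NO
The largest n with C(n, 4) < 32 is n = 6 (where E[X] = 15/32 ≈ 0.4688). Hence R(4, 4) > 6, i.e. R(4, 4) ≥ 7.

Largest n = 6; hence R(4, 4) > 6.


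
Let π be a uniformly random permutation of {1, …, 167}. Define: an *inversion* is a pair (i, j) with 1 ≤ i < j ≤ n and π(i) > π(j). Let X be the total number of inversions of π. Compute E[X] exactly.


Write X = Σ X_I over the C(167, 2) = 13861 pairs i < j, with X_I the indicator of one inversion.
There are 13861 indicators.
For each fixed pair i < j, the values π(i) and π(j) are two distinct elements of {1, …, 167} in uniformly random order; by symmetry P[π(i) > π(j)] = 1/2.
By linearity: E[X] = 13861 · (1/2) = C(167, 2) · (1/2) = 13861/2 = 13861/2 ≈ 6930.50000.

E[X] = 13861/2 = 6930.50000.


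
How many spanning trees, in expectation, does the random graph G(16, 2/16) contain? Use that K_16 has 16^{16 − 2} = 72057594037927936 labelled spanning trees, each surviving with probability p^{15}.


K_16 has 16^{16 − 2} = 72057594037927936 labelled spanning trees.
For each such spanning tree H, let X_H = 1 if all 15 edges of H are present in G. Then P[X_H = 1] = p^{15} = (1/8)^{15} = 1/35184372088832.
By linearity: E[X] = Σ_H E[X_H] = 72057594037927936 · p^{15} = 72057594037927936 · 1/35184372088832 = 2048.
Numerically: E[X] ≈ 2.05e+03.

E[X] = 72057594037927936 · (1/8)^{15} = 2048 ≈ 2.05e+03.


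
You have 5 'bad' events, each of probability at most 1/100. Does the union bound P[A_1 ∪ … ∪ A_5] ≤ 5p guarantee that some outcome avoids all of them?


Union bound: P[∪_{i=1}^{5} A_i] ≤ Σ_i P[A_i] ≤ 5·p = 5·(1/100) = 1/20.
Numerically: 1/20 ≈ 0.0500000.
Is 1/20 < 1? YES.
Since P[∪ A_i] ≤ 1/20 < 1, the complement has P[∩ A_i^c] ≥ 1 − 1/20 = 19/20 > 0, so some outcome avoids every A_i.

5·p = 1/20 ≈ 0.0500000; existence CERTIFIED by the union bound.


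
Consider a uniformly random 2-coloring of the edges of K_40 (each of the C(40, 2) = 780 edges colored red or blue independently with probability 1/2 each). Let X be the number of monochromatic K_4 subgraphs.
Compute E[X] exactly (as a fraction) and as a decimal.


Let X = Σ_S X_S over the C(40, 4) = 91390 subsets S of size 4, where X_S = 1 if the K_4 on S is monochromatic.
For a fixed S, the K_4 on S has C(4, 2) = 6 edges. P[all 6 edges red] = (1/2)^6, and likewise for blue, so P[monochromatic] = 2·(1/2)^6 = 2^{1 − 6} = 1/32.
By linearity: E[X] = C(40, 4) · 2^{1 − 6} = 91390 · 1/32 = 45695/16.
Numerically: E[X] ≈ 2855.93750.

E[X] = C(40,4)·2^(1−C(4,2)) = 45695/16 ≈ 2855.93750.


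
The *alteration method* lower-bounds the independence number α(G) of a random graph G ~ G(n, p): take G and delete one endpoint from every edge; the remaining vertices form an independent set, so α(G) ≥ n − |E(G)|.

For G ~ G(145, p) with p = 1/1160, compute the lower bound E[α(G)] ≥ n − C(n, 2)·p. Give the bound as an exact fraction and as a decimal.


E[|E(G)|] = C(145, 2)·p = 10440 · (1/1160) = 9.
E[α(G)] ≥ n − E[|E(G)|] = 145 − 9 = 136.
Numerically: ≈ 136.000.
(This is only a lower bound; the true E[α(G)] may be larger.)

E[α(G)] ≥ 136 ≈ 136.000.


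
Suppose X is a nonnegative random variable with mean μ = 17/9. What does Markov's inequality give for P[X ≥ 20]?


μ = E[X] = 17/9, a = 20.
Markov: P[X ≥ 20] ≤ μ/a = (17/9)/20 = 17/180.
Numerically: ≈ 0.094444.
(Since a = 20 > μ = 1.888889, the bound 17/180 is < 1 and informative.)

P[X ≥ 20] ≤ 17/180 ≈ 0.094444.


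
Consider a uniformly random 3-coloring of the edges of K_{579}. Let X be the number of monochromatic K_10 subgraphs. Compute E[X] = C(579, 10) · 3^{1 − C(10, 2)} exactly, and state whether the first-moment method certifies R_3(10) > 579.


E[X] = C(579, 10) · 3^{1 − 45} = 1079152988140386124680 · 3^{−44} = 1079152988140386124680/984770902183611232881.
As a reduced fraction: E[X] = 359717662713462041560/328256967394537077627 ≈ 1.096.
Is E[X] < 1? NO.
Since E[X] ≥ 1, the first-moment bound is inconclusive at n = 579; it does NOT by itself certify R_3(10) > 579.

E[X] = 359717662713462041560/328256967394537077627 ≈ 1.096; E[X] ≥ 1; first-moment method inconclusive here.


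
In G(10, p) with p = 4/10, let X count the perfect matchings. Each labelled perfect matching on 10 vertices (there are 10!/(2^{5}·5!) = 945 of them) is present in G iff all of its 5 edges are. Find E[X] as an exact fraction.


K_10 has 10!/(2^{5}·5!) = 945 labelled perfect matchings.
For each such perfect matching H, let X_H = 1 if all 5 edges of H are present in G. Then P[X_H = 1] = p^{5} = (2/5)^{5} = 32/3125.
Summing the indicators: E[X] = Σ_H E[X_H] = 945 · p^{5} = 945 · 32/3125 = 6048/625.
Numerically: E[X] ≈ 9.68.

E[X] = 945 · (2/5)^{5} = 6048/625 ≈ 9.68.


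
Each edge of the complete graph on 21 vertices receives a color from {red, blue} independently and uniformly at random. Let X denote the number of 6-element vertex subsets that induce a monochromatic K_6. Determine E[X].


Let X = Σ_S X_S over the C(21, 6) = 54264 subsets S of size 6, where X_S = 1 if the K_6 on S is monochromatic.
For a fixed S, the K_6 on S has C(6, 2) = 15 edges. P[all 15 edges red] = (1/2)^15, and likewise for blue, so P[monochromatic] = 2·(1/2)^15 = 2^{1 − 15} = 1/16384.
By linearity: E[X] = C(21, 6) · 2^{1 − 15} = 54264 · 1/16384 = 6783/2048.
Numerically: E[X] ≈ 3.31201.

E[X] = C(21,6)·2^(1−C(6,2)) = 6783/2048 ≈ 3.31201.


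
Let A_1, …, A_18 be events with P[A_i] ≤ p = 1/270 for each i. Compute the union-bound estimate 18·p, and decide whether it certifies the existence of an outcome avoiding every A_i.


Union bound: P[∪_{i=1}^{18} A_i] ≤ Σ_i P[A_i] ≤ 18·p = 18·(1/270) = 1/15.
Numerically: 1/15 ≈ 0.067.
Is 1/15 < 1? YES.
Since P[∪ A_i] ≤ 1/15 < 1, the complement has P[∩ A_i^c] ≥ 1 − 1/15 = 14/15 > 0, so some outcome avoids every A_i.

18·p = 1/15 ≈ 0.067; existence CERTIFIED by the union bound.


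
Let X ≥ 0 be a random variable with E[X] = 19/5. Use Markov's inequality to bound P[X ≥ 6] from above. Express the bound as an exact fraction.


μ = E[X] = 19/5, a = 6.
Markov: P[X ≥ 6] ≤ μ/a = (19/5)/6 = 19/30.
Numerically: ≈ 0.6333.
(Since a = 6 > μ = 3.8000, the bound 19/30 is < 1 and informative.)

P[X ≥ 6] ≤ 19/30 ≈ 0.6333.


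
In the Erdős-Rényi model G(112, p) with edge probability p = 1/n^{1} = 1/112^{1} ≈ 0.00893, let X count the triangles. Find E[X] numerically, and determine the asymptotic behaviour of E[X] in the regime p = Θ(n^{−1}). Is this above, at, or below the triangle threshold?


Number of potential triangles: C(112, 3) = 227920.
Each occurs with probability p³ ≈ (0.00893)³ ≈ 7.11780e-07.
By linearity: E[X] = C(112, 3)·p³ ≈ 227920 · 7.11780e-07 ≈ 0.162.
Here α = 1, so p = 1/n is exactly at the triangle threshold p ~ 1/n. Asymptotically E[X] → c³/6 = 1³/6 = 1/6 ≈ 0.167, a bounded constant. In this regime the triangle count is asymptotically Poisson(c³/6).

E[X] ≈ 0.162; in regime p = Θ(1/n^{1}) E[X] stays bounded (at the triangle threshold p ~ 1/n).


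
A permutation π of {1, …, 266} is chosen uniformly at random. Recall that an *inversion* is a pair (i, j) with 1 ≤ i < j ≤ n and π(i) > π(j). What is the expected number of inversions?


Write X = Σ X_I over the C(266, 2) = 35245 pairs i < j, with X_I the indicator of one inversion.
There are 35245 indicators.
For each fixed pair i < j, the values π(i) and π(j) are two distinct elements of {1, …, 266} in uniformly random order; by symmetry P[π(i) > π(j)] = 1/2.
By linearity: E[X] = 35245 · (1/2) = C(266, 2) · (1/2) = 35245/2 = 35245/2 ≈ 17622.5000.

E[X] = 35245/2 = 17622.5000.


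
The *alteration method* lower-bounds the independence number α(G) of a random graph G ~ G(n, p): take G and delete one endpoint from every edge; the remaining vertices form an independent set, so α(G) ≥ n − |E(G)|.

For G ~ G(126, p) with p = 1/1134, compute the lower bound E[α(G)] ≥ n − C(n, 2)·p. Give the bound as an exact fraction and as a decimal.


E[|E(G)|] = C(126, 2)·p = 7875 · (1/1134) = 125/18.
E[α(G)] ≥ n − E[|E(G)|] = 126 − 125/18 = 2143/18.
Numerically: ≈ 119.055556.
(This is only a lower bound; the true E[α(G)] may be larger.)

E[α(G)] ≥ 2143/18 ≈ 119.055556.


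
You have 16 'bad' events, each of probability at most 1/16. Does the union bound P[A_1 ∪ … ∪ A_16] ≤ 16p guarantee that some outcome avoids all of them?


Union bound: P[∪_{i=1}^{16} A_i] ≤ Σ_i P[A_i] ≤ 16·p = 16·(1/16) = 1.
Numerically: 1 ≈ 1.000000.
Is 1 < 1? NO.
Since the bound 1 is ≥ 1, the union bound is uninformative here; it does NOT by itself certify existence.

16·p = 1 ≈ 1.000000; existence NOT certified by the union bound.


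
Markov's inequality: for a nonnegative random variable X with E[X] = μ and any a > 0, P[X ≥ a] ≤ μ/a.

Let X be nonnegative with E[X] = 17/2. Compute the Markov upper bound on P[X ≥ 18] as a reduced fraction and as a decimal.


μ = E[X] = 17/2, a = 18.
Markov: P[X ≥ 18] ≤ μ/a = (17/2)/18 = 17/36.
Numerically: ≈ 0.4722.
(Since a = 18 > μ = 8.5000, the bound 17/36 is < 1 and informative.)

P[X ≥ 18] ≤ 17/36 ≈ 0.4722.


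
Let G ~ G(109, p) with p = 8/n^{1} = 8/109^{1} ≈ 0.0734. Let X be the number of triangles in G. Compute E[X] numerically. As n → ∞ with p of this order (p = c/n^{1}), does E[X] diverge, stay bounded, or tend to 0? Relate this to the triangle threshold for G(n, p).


Number of potential triangles: C(109, 3) = 209934.
Each occurs with probability p³ ≈ (0.0734)³ ≈ 3.95358e-04.
By linearity: E[X] = C(109, 3)·p³ ≈ 209934 · 3.95358e-04 ≈ 82.999.
Here α = 1, so p = 8/n is exactly at the triangle threshold p ~ 1/n. Asymptotically E[X] → c³/6 = 8³/6 = 256/3 ≈ 85.333, a bounded constant. In this regime the triangle count is asymptotically Poisson(c³/6).

E[X] ≈ 82.999; in regime p = Θ(1/n^{1}) E[X] stays bounded (at the triangle threshold p ~ 1/n).


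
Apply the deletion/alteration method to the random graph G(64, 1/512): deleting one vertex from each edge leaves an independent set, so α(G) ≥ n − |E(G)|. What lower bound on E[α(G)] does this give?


E[|E(G)|] = C(64, 2)·p = 2016 · (1/512) = 63/16.
E[α(G)] ≥ n − E[|E(G)|] = 64 − 63/16 = 961/16.
Numerically: ≈ 60.0625.
(This is only a lower bound; the true E[α(G)] may be larger.)

E[α(G)] ≥ 961/16 ≈ 60.0625.


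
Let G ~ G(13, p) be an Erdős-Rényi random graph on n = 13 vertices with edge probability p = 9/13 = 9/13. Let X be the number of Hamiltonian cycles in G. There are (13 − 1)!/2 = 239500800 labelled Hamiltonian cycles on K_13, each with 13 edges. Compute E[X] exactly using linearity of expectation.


K_13 has (13 − 1)!/2 = 239500800 labelled Hamiltonian cycles.
For each such Hamiltonian cycle H, let X_H = 1 if all 13 edges of H are present in G. Then P[X_H = 1] = p^{13} = (9/13)^{13} = 2541865828329/302875106592253.
By linearity: E[X] = Σ_H E[X_H] = 239500800 · p^{13} = 239500800 · 2541865828329/302875106592253 = 608778899377458163200/302875106592253.
Numerically: E[X] ≈ 2.01e+06.

E[X] = 239500800 · (9/13)^{13} = 608778899377458163200/302875106592253 ≈ 2.01e+06.


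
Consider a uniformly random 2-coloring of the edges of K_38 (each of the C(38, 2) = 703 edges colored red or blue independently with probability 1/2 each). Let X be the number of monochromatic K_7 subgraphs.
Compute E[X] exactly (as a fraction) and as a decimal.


Let X = Σ_S X_S over the C(38, 7) = 12620256 subsets S of size 7, where X_S = 1 if the K_7 on S is monochromatic.
For a fixed S, the K_7 on S has C(7, 2) = 21 edges. P[all 21 edges red] = (1/2)^21, and likewise for blue, so P[monochromatic] = 2·(1/2)^21 = 2^{1 − 21} = 1/1048576.
Summing: E[X] = C(38, 7) · 2^{1 − 21} = 12620256 · 1/1048576 = 394383/32768.
Numerically: E[X] ≈ 12.035614.

E[X] = C(38,7)·2^(1−C(7,2)) = 394383/32768 ≈ 12.035614.


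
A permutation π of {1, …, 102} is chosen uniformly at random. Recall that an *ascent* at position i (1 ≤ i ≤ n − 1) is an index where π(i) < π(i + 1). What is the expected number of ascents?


Write X = Σ X_I over i = 1, …, 101, with X_I the indicator of one ascent.
There are 101 indicators.
For each fixed i, the pair (π(i), π(i+1)) is a uniformly random ordered pair of distinct values from {1, …, 102}; by symmetry P[π(i) < π(i+1)] = 1/2.
By linearity: E[X] = 101 · (1/2) = (102 − 1) · (1/2) = 101/2 ≈ 50.50000.

E[X] = 101/2 = 50.50000.


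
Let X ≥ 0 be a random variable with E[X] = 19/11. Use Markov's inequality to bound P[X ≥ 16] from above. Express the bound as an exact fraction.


μ = E[X] = 19/11, a = 16.
Markov: P[X ≥ 16] ≤ μ/a = (19/11)/16 = 19/176.
Numerically: ≈ 0.108.
(Since a = 16 > μ = 1.727, the bound 19/176 is < 1 and informative.)

P[X ≥ 16] ≤ 19/176 ≈ 0.108.


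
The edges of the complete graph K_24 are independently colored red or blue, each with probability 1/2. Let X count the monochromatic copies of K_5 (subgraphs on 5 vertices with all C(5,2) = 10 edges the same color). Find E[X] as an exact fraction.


Let X = Σ_S X_S over the C(24, 5) = 42504 subsets S of size 5, where X_S = 1 if the K_5 on S is monochromatic.
For a fixed S, the K_5 on S has C(5, 2) = 10 edges. P[all 10 edges red] = (1/2)^10, and likewise for blue, so P[monochromatic] = 2·(1/2)^10 = 2^{1 − 10} = 1/512.
By linearity of expectation: E[X] = C(24, 5) · 2^{1 − 10} = 42504 · 1/512 = 5313/64.
Numerically: E[X] ≈ 83.015625.

E[X] = C(24,5)·2^(1−C(5,2)) = 5313/64 ≈ 83.015625.


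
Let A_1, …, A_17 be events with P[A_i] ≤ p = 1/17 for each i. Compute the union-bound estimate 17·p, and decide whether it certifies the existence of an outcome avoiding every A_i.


Union bound: P[∪_{i=1}^{17} A_i] ≤ Σ_i P[A_i] ≤ 17·p = 17·(1/17) = 1.
Numerically: 1 ≈ 1.000000.
Is 1 < 1? NO.
Since the bound 1 is ≥ 1, the union bound is uninformative here; it does NOT by itself certify existence.

17·p = 1 ≈ 1.000000; existence NOT certified by the union bound.


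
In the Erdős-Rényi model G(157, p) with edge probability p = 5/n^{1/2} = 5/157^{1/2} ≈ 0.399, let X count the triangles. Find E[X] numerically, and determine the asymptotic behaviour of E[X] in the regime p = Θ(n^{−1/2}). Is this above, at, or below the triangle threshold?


Number of potential triangles: C(157, 3) = 632710.
Each occurs with probability p³ ≈ (0.399)³ ≈ 6.35419e-02.
By linearity: E[X] = C(157, 3)·p³ ≈ 632710 · 6.35419e-02 ≈ 40203.627.
Since α = 1/2 < 1, p = c/n^{1/2} ≫ 1/n is above the triangle threshold p ~ 1/n. Asymptotically E[X] ~ (c³/6)·n^{3(1−α)} = (5³/6)·n^{1.5} → ∞; triangles are abundant w.h.p.

E[X] ≈ 40203.627; in regime p = Θ(1/n^{1/2}) E[X] diverges (above the triangle threshold p ~ 1/n).


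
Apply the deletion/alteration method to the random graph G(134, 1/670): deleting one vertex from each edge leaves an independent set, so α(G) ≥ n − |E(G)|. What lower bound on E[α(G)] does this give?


E[|E(G)|] = C(134, 2)·p = 8911 · (1/670) = 133/10.
E[α(G)] ≥ n − E[|E(G)|] = 134 − 133/10 = 1207/10.
Numerically: ≈ 120.700.
(This is only a lower bound; the true E[α(G)] may be larger.)

E[α(G)] ≥ 1207/10 ≈ 120.700.


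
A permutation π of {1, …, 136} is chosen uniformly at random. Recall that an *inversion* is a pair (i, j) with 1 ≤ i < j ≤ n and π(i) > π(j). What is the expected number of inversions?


Write X = Σ X_I over the C(136, 2) = 9180 pairs i < j, with X_I the indicator of one inversion.
There are 9180 indicators.
For each fixed pair i < j, the values π(i) and π(j) are two distinct elements of {1, …, 136} in uniformly random order; by symmetry P[π(i) > π(j)] = 1/2.
By linearity: E[X] = 9180 · (1/2) = C(136, 2) · (1/2) = 9180/2 = 4590 ≈ 4590.000.

E[X] = 4590 = 4590.000.


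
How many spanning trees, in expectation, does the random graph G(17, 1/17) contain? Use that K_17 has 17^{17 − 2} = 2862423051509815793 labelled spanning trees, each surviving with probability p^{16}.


K_17 has 17^{17 − 2} = 2862423051509815793 labelled spanning trees.
For each such spanning tree H, let X_H = 1 if all 16 edges of H are present in G. Then P[X_H = 1] = p^{16} = (1/17)^{16} = 1/48661191875666868481.
By linearity: E[X] = Σ_H E[X_H] = 2862423051509815793 · p^{16} = 2862423051509815793 · 1/48661191875666868481 = 1/17.
Numerically: E[X] ≈ 0.0588235.

E[X] = 2862423051509815793 · (1/17)^{16} = 1/17 ≈ 0.0588235.


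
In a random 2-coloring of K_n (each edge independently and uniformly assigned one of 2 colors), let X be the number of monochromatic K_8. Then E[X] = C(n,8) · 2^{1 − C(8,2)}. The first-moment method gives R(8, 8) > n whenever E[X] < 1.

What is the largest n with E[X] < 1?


We need C(n, 8) · 2^{1 − 28} < 1, i.e. C(n, 8) < 2^{28 − 1} = 134217728.
Check values of n near the boundary:
  n = 38: C(38, 8) = 48903492; 48903492 < 134217728? YES
  n = 39: C(39, 8) = 61523748; 61523748 < 134217728? YES
  n = 40: C(40, 8) = 76904685; 76904685 < 134217728? YES
  n = 41: C(41, 8) = 95548245; 95548245 < 134217728? YES
  n = 42: C(42, 8) = 118030185; 118030185 < 134217728? YES
  n = 43: C(43, 8) = 145008513; 145008513 < 134217728? NO
  n = 44: C(44, 8) = 177232627; 177232627 < 134217728? NO
  n = 45: C(45, 8) = 215553195; 215553195 < 134217728? NO
The largest n with C(n, 8) < 134217728 is n = 42 (where E[X] = 118030185/134217728 ≈ 0.879393). Hence R(8, 8) > 42, i.e. R(8, 8) ≥ 43.

Largest n = 42; hence R(8, 8) > 42.


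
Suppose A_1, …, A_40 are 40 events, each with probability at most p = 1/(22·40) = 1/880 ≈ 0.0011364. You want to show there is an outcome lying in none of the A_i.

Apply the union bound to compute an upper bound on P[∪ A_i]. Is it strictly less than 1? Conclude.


Union bound: P[∪_{i=1}^{40} A_i] ≤ Σ_i P[A_i] ≤ 40·p = 40·(1/880) = 1/22.
Numerically: 1/22 ≈ 0.0454545.
Is 1/22 < 1? YES.
Since P[∪ A_i] ≤ 1/22 < 1, the complement has P[∩ A_i^c] ≥ 1 − 1/22 = 21/22 > 0, so some outcome avoids every A_i.

40·p = 1/22 ≈ 0.0454545; existence CERTIFIED by the union bound.


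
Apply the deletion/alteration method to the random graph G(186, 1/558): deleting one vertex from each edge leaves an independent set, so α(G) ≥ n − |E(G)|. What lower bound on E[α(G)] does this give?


E[|E(G)|] = C(186, 2)·p = 17205 · (1/558) = 185/6.
E[α(G)] ≥ n − E[|E(G)|] = 186 − 185/6 = 931/6.
Numerically: ≈ 155.1667.
(This is only a lower bound; the true E[α(G)] may be larger.)

E[α(G)] ≥ 931/6 ≈ 155.1667.


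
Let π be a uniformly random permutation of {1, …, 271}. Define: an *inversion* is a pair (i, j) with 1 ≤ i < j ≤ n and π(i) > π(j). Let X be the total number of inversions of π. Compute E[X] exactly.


Write X = Σ X_I over the C(271, 2) = 36585 pairs i < j, with X_I the indicator of one inversion.
There are 36585 indicators.
For each fixed pair i < j, the values π(i) and π(j) are two distinct elements of {1, …, 271} in uniformly random order; by symmetry P[π(i) > π(j)] = 1/2.
By linearity: E[X] = 36585 · (1/2) = C(271, 2) · (1/2) = 36585/2 = 36585/2 ≈ 18292.50000.

E[X] = 36585/2 = 18292.50000.


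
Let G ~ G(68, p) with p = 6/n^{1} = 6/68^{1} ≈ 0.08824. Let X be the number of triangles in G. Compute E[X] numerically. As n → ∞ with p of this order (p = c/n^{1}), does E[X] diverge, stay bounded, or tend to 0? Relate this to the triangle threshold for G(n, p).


Number of potential triangles: C(68, 3) = 50116.
Each occurs with probability p³ ≈ (0.08824)³ ≈ 6.869530e-04.
By linearity: E[X] = C(68, 3)·p³ ≈ 50116 · 6.869530e-04 ≈ 34.4273.
Here α = 1, so p = 6/n is exactly at the triangle threshold p ~ 1/n. Asymptotically E[X] → c³/6 = 6³/6 = 36 ≈ 36.0000, a bounded constant. In this regime the triangle count is asymptotically Poisson(c³/6).

E[X] ≈ 34.4273; in regime p = Θ(1/n^{1}) E[X] stays bounded (at the triangle threshold p ~ 1/n).


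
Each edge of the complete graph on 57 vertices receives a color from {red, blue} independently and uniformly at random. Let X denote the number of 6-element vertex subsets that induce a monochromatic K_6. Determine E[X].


Let X = Σ_S X_S over the C(57, 6) = 36288252 subsets S of size 6, where X_S = 1 if the K_6 on S is monochromatic.
For a fixed S, the K_6 on S has C(6, 2) = 15 edges. P[all 15 edges red] = (1/2)^15, and likewise for blue, so P[monochromatic] = 2·(1/2)^15 = 2^{1 − 15} = 1/16384.
Summing: E[X] = C(57, 6) · 2^{1 − 15} = 36288252 · 1/16384 = 9072063/4096.
Numerically: E[X] ≈ 2214.859.

E[X] = C(57,6)·2^(1−C(6,2)) = 9072063/4096 ≈ 2214.859.


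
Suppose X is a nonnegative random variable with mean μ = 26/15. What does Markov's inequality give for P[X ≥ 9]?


μ = E[X] = 26/15, a = 9.
Markov: P[X ≥ 9] ≤ μ/a = (26/15)/9 = 26/135.
Numerically: ≈ 0.19259.
(Since a = 9 > μ = 1.73333, the bound 26/135 is < 1 and informative.)

P[X ≥ 9] ≤ 26/135 ≈ 0.19259.


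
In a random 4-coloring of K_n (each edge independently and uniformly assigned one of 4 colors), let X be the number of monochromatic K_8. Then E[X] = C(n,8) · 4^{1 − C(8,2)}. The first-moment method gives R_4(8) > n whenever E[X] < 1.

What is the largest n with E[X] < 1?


We need C(n, 8) · 4^{1 − 28} < 1, i.e. C(n, 8) < 4^{28 − 1} = 18014398509481984.
Check values of n near the boundary:
  n = 403: C(403, 8) = 16090020602228430; 16090020602228430 < 18014398509481984? YES
  n = 404: C(404, 8) = 16415071523485570; 16415071523485570 < 18014398509481984? YES
  n = 405: C(405, 8) = 16745853821188050; 16745853821188050 < 18014398509481984? YES
  n = 406: C(406, 8) = 17082453897995850; 17082453897995850 < 18014398509481984? YES
  n = 407: C(407, 8) = 17424959239309050; 17424959239309050 < 18014398509481984? YES
  n = 408: C(408, 8) = 17773458424095231; 17773458424095231 < 18014398509481984? YES
  n = 409: C(409, 8) = 18128041135797879; 18128041135797879 < 18014398509481984? NO
The largest n with C(n, 8) < 18014398509481984 is n = 408 (where E[X] = 17773458424095231/18014398509481984 ≈ 0.986625). Hence R_4(8) > 408, i.e. R_4(8) ≥ 409.

Largest n = 408; hence R_4(8) > 408.


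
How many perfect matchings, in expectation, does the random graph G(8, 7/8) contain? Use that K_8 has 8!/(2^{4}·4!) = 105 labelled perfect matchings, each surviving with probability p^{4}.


K_8 has 8!/(2^{4}·4!) = 105 labelled perfect matchings.
For each such perfect matching H, let X_H = 1 if all 4 edges of H are present in G. Then P[X_H = 1] = p^{4} = (7/8)^{4} = 2401/4096.
By linearity: E[X] = Σ_H E[X_H] = 105 · p^{4} = 105 · 2401/4096 = 252105/4096.
Numerically: E[X] ≈ 61.549.

E[X] = 105 · (7/8)^{4} = 252105/4096 ≈ 61.549.


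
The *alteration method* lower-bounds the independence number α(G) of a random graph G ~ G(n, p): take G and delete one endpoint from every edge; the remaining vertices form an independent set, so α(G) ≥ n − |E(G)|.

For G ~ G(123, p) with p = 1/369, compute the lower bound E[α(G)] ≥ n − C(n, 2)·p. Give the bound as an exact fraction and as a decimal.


E[|E(G)|] = C(123, 2)·p = 7503 · (1/369) = 61/3.
E[α(G)] ≥ n − E[|E(G)|] = 123 − 61/3 = 308/3.
Numerically: ≈ 102.6667.
(This is only a lower bound; the true E[α(G)] may be larger.)

E[α(G)] ≥ 308/3 ≈ 102.6667.


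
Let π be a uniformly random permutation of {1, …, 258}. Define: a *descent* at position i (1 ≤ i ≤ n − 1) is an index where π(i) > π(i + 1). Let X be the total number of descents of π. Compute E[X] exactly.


Write X = Σ X_I over i = 1, …, 257, with X_I the indicator of one descent.
There are 257 indicators.
For each fixed i, the pair (π(i), π(i+1)) is a uniformly random ordered pair of distinct values from {1, …, 258}; by symmetry P[π(i) > π(i+1)] = 1/2.
By linearity: E[X] = 257 · (1/2) = (258 − 1) · (1/2) = 257/2 ≈ 128.500000.

E[X] = 257/2 = 128.500000.


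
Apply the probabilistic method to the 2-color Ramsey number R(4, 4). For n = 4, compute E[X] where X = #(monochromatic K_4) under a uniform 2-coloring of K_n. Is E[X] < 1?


E[X] = C(4, 4) · 2^{1 − 6} = 1 · 2^{−5} = 1/32.
As a reduced fraction: E[X] = 1/32 ≈ 0.0312.
Is E[X] < 1? YES.
Since E[X] < 1, there exists a 2-coloring of K_{4} with no monochromatic K_4; hence R(4, 4) > 4.

E[X] = 1/32 ≈ 0.0312; E[X] < 1, so R(4, 4) > 4.


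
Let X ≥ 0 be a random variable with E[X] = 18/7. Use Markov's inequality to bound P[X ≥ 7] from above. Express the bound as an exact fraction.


μ = E[X] = 18/7, a = 7.
Markov: P[X ≥ 7] ≤ μ/a = (18/7)/7 = 18/49.
Numerically: ≈ 0.3673.
(Since a = 7 > μ = 2.5714, the bound 18/49 is < 1 and informative.)

P[X ≥ 7] ≤ 18/49 ≈ 0.3673.


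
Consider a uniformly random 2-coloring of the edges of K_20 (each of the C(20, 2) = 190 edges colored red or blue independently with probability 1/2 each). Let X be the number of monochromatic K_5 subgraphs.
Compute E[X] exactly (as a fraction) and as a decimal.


Let X = Σ_S X_S over the C(20, 5) = 15504 subsets S of size 5, where X_S = 1 if the K_5 on S is monochromatic.
For a fixed S, the K_5 on S has C(5, 2) = 10 edges. P[all 10 edges red] = (1/2)^10, and likewise for blue, so P[monochromatic] = 2·(1/2)^10 = 2^{1 − 10} = 1/512.
Summing: E[X] = C(20, 5) · 2^{1 − 10} = 15504 · 1/512 = 969/32.
Numerically: E[X] ≈ 30.2812.

E[X] = C(20,5)·2^(1−C(5,2)) = 969/32 ≈ 30.2812.


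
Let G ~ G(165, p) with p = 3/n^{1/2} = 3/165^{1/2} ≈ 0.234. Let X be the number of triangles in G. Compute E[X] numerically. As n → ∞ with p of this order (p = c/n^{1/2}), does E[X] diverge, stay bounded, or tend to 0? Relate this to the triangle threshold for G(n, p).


Number of potential triangles: C(165, 3) = 735130.
Each occurs with probability p³ ≈ (0.234)³ ≈ 1.27391e-02.
By linearity: E[X] = C(165, 3)·p³ ≈ 735130 · 1.27391e-02 ≈ 9364.875.
Since α = 1/2 < 1, p = c/n^{1/2} ≫ 1/n is above the triangle threshold p ~ 1/n. Asymptotically E[X] ~ (c³/6)·n^{3(1−α)} = (3³/6)·n^{1.5} → ∞; triangles are abundant w.h.p.

E[X] ≈ 9364.875; in regime p = Θ(1/n^{1/2}) E[X] diverges (above the triangle threshold p ~ 1/n).


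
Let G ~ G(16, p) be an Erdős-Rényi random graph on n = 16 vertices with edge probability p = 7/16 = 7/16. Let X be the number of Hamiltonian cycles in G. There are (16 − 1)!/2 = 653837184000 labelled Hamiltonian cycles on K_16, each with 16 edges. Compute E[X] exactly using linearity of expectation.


K_16 has (16 − 1)!/2 = 653837184000 labelled Hamiltonian cycles.
For each such Hamiltonian cycle H, let X_H = 1 if all 16 edges of H are present in G. Then P[X_H = 1] = p^{16} = (7/16)^{16} = 33232930569601/18446744073709551616.
Summing the indicators: E[X] = Σ_H E[X_H] = 653837184000 · p^{16} = 653837184000 · 33232930569601/18446744073709551616 = 21219654042671322112875/18014398509481984.
Numerically: E[X] ≈ 1.17793e+06.

E[X] = 653837184000 · (7/16)^{16} = 21219654042671322112875/18014398509481984 ≈ 1.17793e+06.


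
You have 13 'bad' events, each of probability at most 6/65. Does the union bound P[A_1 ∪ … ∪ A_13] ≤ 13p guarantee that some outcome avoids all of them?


Union bound: P[∪_{i=1}^{13} A_i] ≤ Σ_i P[A_i] ≤ 13·p = 13·(6/65) = 6/5.
Numerically: 6/5 ≈ 1.200000.
Is 6/5 < 1? NO.
Since the bound 6/5 is ≥ 1, the union bound is uninformative here; it does NOT by itself certify existence.

13·p = 6/5 ≈ 1.200000; existence NOT certified by the union bound.


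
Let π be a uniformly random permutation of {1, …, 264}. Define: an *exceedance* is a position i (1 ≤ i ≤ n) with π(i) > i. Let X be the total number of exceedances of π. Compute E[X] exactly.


Write X = Σ_{i=1}^{264} X_i, where X_i = 1_{π(i) > i}.
For each fixed i, π(i) is uniform over {1, …, 264} (marginal of a uniform permutation), so P[π(i) > i] = (n − i)/n. Summing: Σ_{i=1}^{264} (n − i)/n = (0 + 1 + … + 263)/264 = 264(264 − 1)/(2·264) = (264 − 1)/2.
Hence E[X] = Σ_{i=1}^{264} (264 − i)/264 = 263/2 ≈ 131.500000.

E[X] = 263/2 = 131.500000.


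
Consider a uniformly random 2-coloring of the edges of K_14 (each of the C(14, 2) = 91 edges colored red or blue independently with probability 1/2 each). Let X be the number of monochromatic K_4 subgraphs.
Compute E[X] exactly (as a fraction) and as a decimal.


Let X = Σ_S X_S over the C(14, 4) = 1001 subsets S of size 4, where X_S = 1 if the K_4 on S is monochromatic.
For a fixed S, the K_4 on S has C(4, 2) = 6 edges. P[all 6 edges red] = (1/2)^6, and likewise for blue, so P[monochromatic] = 2·(1/2)^6 = 2^{1 − 6} = 1/32.
By linearity of expectation: E[X] = C(14, 4) · 2^{1 − 6} = 1001 · 1/32 = 1001/32.
Numerically: E[X] ≈ 31.281.

E[X] = C(14,4)·2^(1−C(4,2)) = 1001/32 ≈ 31.281.


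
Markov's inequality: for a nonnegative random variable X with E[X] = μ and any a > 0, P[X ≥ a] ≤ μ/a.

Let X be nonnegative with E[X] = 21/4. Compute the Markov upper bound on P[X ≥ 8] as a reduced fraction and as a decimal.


μ = E[X] = 21/4, a = 8.
Markov: P[X ≥ 8] ≤ μ/a = (21/4)/8 = 21/32.
Numerically: ≈ 0.656250.
(Since a = 8 > μ = 5.250000, the bound 21/32 is < 1 and informative.)

P[X ≥ 8] ≤ 21/32 ≈ 0.656250.


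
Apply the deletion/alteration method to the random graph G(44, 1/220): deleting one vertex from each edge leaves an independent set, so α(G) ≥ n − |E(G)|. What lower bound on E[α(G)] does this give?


E[|E(G)|] = C(44, 2)·p = 946 · (1/220) = 43/10.
E[α(G)] ≥ n − E[|E(G)|] = 44 − 43/10 = 397/10.
Numerically: ≈ 39.7000.
(This is only a lower bound; the true E[α(G)] may be larger.)

E[α(G)] ≥ 397/10 ≈ 39.7000.


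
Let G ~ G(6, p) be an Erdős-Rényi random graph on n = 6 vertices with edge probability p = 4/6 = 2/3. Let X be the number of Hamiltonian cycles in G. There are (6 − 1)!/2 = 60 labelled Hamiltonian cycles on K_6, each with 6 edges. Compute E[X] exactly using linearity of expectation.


K_6 has (6 − 1)!/2 = 60 labelled Hamiltonian cycles.
For each such Hamiltonian cycle H, let X_H = 1 if all 6 edges of H are present in G. Then P[X_H = 1] = p^{6} = (2/3)^{6} = 64/729.
By linearity of expectation: E[X] = Σ_H E[X_H] = 60 · p^{6} = 60 · 64/729 = 1280/243.
Numerically: E[X] ≈ 5.27.

E[X] = 60 · (2/3)^{6} = 1280/243 ≈ 5.27.


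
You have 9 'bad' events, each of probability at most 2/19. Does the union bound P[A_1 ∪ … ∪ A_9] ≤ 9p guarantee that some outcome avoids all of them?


Union bound: P[∪_{i=1}^{9} A_i] ≤ Σ_i P[A_i] ≤ 9·p = 9·(2/19) = 18/19.
Numerically: 18/19 ≈ 0.94737.
Is 18/19 < 1? YES.
Since P[∪ A_i] ≤ 18/19 < 1, the complement has P[∩ A_i^c] ≥ 1 − 18/19 = 1/19 > 0, so some outcome avoids every A_i.

9·p = 18/19 ≈ 0.94737; existence CERTIFIED by the union bound.


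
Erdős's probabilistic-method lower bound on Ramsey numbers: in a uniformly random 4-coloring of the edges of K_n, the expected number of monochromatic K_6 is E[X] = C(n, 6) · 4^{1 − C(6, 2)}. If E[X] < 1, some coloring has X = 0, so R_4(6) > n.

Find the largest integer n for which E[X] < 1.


We need C(n, 6) · 4^{1 − 15} < 1, i.e. C(n, 6) < 4^{15 − 1} = 268435456.
Check values of n near the boundary:
  n = 76: C(76, 6) = 218618940; 218618940 < 268435456? YES
  n = 77: C(77, 6) = 237093780; 237093780 < 268435456? YES
  n = 78: C(78, 6) = 256851595; 256851595 < 268435456? YES
  n = 79: C(79, 6) = 277962685; 277962685 < 268435456? NO
  n = 80: C(80, 6) = 300500200; 300500200 < 268435456? NO
The largest n with C(n, 6) < 268435456 is n = 78 (where E[X] = 256851595/268435456 ≈ 0.9568468). Hence R_4(6) > 78, i.e. R_4(6) ≥ 79.

Largest n = 78; hence R_4(6) > 78.


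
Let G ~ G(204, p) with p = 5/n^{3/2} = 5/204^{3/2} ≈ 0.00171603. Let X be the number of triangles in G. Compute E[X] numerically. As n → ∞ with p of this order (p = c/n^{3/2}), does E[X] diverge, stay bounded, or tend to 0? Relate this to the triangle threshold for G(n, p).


Number of potential triangles: C(204, 3) = 1394204.
Each occurs with probability p³ ≈ (0.00171603)³ ≈ 5.05329043e-09.
By linearity: E[X] = C(204, 3)·p³ ≈ 1394204 · 5.05329043e-09 ≈ 0.007045.
Since α = 3/2 > 1, p = c/n^{3/2} = o(1/n) is below the triangle threshold p ~ 1/n. Asymptotically E[X] ~ (c³/6)·n^{3(1−α)} = (5³/6)·n^{-1.5} → 0, so by Markov's inequality G has no triangles w.h.p.

E[X] ≈ 0.007045; in regime p = Θ(1/n^{3/2}) E[X] tends to 0 (below the triangle threshold p ~ 1/n).


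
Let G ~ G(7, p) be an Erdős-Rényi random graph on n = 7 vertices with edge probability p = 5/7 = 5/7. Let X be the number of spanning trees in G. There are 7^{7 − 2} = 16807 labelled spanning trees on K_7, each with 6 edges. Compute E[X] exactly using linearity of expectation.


K_7 has 7^{7 − 2} = 16807 labelled spanning trees.
For each such spanning tree H, let X_H = 1 if all 6 edges of H are present in G. Then P[X_H = 1] = p^{6} = (5/7)^{6} = 15625/117649.
By linearity of expectation: E[X] = Σ_H E[X_H] = 16807 · p^{6} = 16807 · 15625/117649 = 15625/7.
Numerically: E[X] ≈ 2232.14.

E[X] = 16807 · (5/7)^{6} = 15625/7 ≈ 2232.14.


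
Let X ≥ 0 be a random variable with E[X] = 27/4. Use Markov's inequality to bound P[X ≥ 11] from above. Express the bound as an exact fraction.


μ = E[X] = 27/4, a = 11.
Markov: P[X ≥ 11] ≤ μ/a = (27/4)/11 = 27/44.
Numerically: ≈ 0.614.
(Since a = 11 > μ = 6.750, the bound 27/44 is < 1 and informative.)

P[X ≥ 11] ≤ 27/44 ≈ 0.614.


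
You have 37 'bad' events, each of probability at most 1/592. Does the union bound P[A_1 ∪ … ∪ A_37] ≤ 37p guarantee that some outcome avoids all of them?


Union bound: P[∪_{i=1}^{37} A_i] ≤ Σ_i P[A_i] ≤ 37·p = 37·(1/592) = 1/16.
Numerically: 1/16 ≈ 0.062500.
Is 1/16 < 1? YES.
Since P[∪ A_i] ≤ 1/16 < 1, the complement has P[∩ A_i^c] ≥ 1 − 1/16 = 15/16 > 0, so some outcome avoids every A_i.

37·p = 1/16 ≈ 0.062500; existence CERTIFIED by the union bound.


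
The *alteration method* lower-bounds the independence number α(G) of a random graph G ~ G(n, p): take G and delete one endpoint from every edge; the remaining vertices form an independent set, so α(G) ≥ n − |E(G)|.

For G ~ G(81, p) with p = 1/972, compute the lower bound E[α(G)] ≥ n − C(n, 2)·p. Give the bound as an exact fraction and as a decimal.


E[|E(G)|] = C(81, 2)·p = 3240 · (1/972) = 10/3.
E[α(G)] ≥ n − E[|E(G)|] = 81 − 10/3 = 233/3.
Numerically: ≈ 77.66667.
(This is only a lower bound; the true E[α(G)] may be larger.)

E[α(G)] ≥ 233/3 ≈ 77.66667.
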